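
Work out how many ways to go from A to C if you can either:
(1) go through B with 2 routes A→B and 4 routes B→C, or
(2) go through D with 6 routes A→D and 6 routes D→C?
44

Reasoning: Route via B: 2×4=8. Route via D: 6×6=36. Total: 44.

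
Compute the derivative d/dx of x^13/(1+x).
(13x^12(1+x) - x^13)/(1+x)²

Explanation: Quotient rule: [13x^{12}(1+x) - x^13]/(1+x)².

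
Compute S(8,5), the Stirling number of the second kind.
1,050

Solution: Using the Stirling recurrence: S(n,k) = k·S(n-1,k) + S(n-1,k-1)
S(8,5) = 5·S(7,5) + S(7,4)
         = 5·140 + 350
         = 700 + 350
         = 1,050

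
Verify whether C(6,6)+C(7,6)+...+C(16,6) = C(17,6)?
False
Hockey stick identity gives Σ = C(17,7) = 19,448; RHS C(17,6) = 12,376.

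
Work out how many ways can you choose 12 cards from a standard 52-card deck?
206,379,406,870

Explanation: C(52,12) = 206,379,406,870.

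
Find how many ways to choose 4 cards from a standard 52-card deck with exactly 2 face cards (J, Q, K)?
51,480

Reasoning: 12 face cards and 40 non-face cards: C(12,2) × C(40,2) = 66 × 780 = 51,480.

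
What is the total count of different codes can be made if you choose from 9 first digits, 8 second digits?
72

Reasoning: By the multiplication principle: 9 × 8 = 72.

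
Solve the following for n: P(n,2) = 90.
P(n,2) = n(n−1) is increasing in n; n(n−1) ≈ (n−0.5)^2 = 90 gives n ≈ 10.0. Check: P(8,2) = 56, P(9,2) = 72, P(10,2) = 90 ✓. So n = 10.

Answer: 10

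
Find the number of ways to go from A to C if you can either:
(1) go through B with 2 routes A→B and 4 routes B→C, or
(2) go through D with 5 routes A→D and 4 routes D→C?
Route via B: 2×4=8. Route via D: 5×4=20. Total: 28.

Answer: 28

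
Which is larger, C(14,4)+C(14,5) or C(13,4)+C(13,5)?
C(14,4)+C(14,5)

Explanation: First=3,003, Second=2,002.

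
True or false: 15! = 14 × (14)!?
15! = 15 × 14! = 1,307,674,368,000, but 14 × 14! = 1,220,496,076,800.

Answer: False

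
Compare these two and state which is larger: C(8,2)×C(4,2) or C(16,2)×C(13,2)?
C(8,2)×C(4,2)=168, C(16,2)×C(13,2)=9,360.
Final answer: C(16,2)×C(13,2)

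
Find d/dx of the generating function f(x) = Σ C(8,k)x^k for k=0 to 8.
Σ k·C(8,k)x^(k-1) for k=1 to 8

Reasoning: Term-by-term differentiation gives Σ k·C(8,k)x^{k-1} for k=1 to 8.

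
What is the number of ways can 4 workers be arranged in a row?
24

Reasoning: Arrangements of 4 distinct objects: 4! = 24.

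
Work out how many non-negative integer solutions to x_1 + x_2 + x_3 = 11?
C(11+3-1, 3-1) = 78.

Answer: 78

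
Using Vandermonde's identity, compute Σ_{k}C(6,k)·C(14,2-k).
= C(6+14,2) = C(20,2) = 190.
Final answer: 190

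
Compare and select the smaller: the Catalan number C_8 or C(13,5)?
C(13,5)
C_8 = C(16,8)/(8+1) = 12,870/9 = 1,430; C(13,5) = 1,287.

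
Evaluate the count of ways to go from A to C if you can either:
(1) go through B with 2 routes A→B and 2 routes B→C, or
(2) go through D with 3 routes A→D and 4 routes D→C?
16

Route via B: 2×2=4. Route via D: 3×4=12. Total: 16.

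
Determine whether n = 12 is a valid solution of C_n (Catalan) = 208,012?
Yes

Working:
C_12 = C(24,12)/(12+1) = 2,704,156/13 = 208,012, which equals 208,012.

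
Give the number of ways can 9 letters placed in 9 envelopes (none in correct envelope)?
133,496

Reasoning: Using D(n) = (n-1)[D(n-1) + D(n-2)]:
D(9) = (9-1) × [D(8) + D(7)]
      = 8 × [14833 + 1854]
      = 8 × 16687
      = 133,496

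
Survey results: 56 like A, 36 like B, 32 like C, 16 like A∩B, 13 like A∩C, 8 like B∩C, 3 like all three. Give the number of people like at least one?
90

Reasoning: |A∪B∪C| = 56+36+32-16-13-8+3 = 90.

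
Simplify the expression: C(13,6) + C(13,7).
3,432
By Pascal's identity: C(14,7) = 3,432.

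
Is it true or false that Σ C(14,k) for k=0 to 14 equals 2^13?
Binomial theorem: Σ C(14,k) = (1+1)^14 = 2^14 = 16,384; RHS 2^13 = 8,192.
Final answer: False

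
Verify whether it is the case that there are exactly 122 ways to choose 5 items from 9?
False

C(9,5) = 126 ≠ 122.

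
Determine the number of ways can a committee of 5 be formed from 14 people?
C(14,5) = 14! / (5! × (14-5)!)
         = 14! / (5! × 9!)
         = 2,002

Answer: 2,002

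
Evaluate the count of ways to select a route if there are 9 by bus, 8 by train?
By the addition principle: 9 + 8 = 17.
Final answer: 17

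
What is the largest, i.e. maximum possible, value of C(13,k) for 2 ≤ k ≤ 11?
1,716

Solution: C(13,k) is maximised at the centre of the row: C(13,6) = 1,716.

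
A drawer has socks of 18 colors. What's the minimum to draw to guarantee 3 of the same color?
37
Worst case: 2 of each = 36. One more: 37.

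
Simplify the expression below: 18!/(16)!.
This equals 18×17 = 306.

Answer: 306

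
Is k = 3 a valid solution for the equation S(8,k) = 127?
No

Working:
S(8,3) = 3·S(7,3) + S(7,2) = 3·301 + 63 = 966, which does not equal 127.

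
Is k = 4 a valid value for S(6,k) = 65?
Yes

Solution: S(6,4) = 4·S(5,4) + S(5,3) = 4·10 + 25 = 65, which equals 65.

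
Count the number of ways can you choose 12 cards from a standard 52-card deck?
206,379,406,870

Solution: C(52,12) = 206,379,406,870.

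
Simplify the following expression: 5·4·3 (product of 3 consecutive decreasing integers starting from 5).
60

Reasoning: This is P(5,3) = 5!/(2)! = 60.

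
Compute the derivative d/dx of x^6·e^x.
(6x^5 + x^6)e^x

Reasoning: Product rule: d/dx[x^6]·e^x + x^6·d/dx[e^x] = 6x^{5}e^x + x^6e^x.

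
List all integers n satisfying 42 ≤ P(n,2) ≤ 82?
7, 8, 9

Reasoning: P(6,2)=30; P(7,2)=42; P(8,2)=56; P(9,2)=72; P(10,2)=90. So valid n = 7, 8, 9.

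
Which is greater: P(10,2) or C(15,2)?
P(10,2)=90, C(15,2)=105.

Answer: C(15,2)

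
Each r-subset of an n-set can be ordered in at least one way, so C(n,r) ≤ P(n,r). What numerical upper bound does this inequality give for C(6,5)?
720

P(6,5) = 6·5·4·3·2 = 720, so C(6,5) ≤ 720. (The bound is loose by a factor of 5! = 120: C(6,5) = 720/120 = 6.)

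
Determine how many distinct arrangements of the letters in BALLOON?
1,260

Solution: Word has 7 letters (B=1, A=1, L=2, O=2, N=1). Arrangements: 7!/Π(k!) = 1,260.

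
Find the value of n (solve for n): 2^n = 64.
6

Working:
2^6 = 64, so n = 6.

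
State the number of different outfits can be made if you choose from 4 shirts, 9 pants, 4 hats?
144

Reasoning: By the multiplication principle: 4 × 9 × 4 = 144.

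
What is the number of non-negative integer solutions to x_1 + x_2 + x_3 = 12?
91
C(12+3-1, 3-1) = 91.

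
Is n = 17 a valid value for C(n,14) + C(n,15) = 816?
Yes

Solution: C(17,14) + C(17,15) = 680 + 136 = 816, which equals 816.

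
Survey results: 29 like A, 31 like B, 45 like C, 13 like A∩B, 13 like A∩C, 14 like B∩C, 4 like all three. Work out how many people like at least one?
69

Explanation: |A∪B∪C| = 29+31+45-13-13-14+4 = 69.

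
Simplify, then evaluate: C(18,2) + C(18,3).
By Pascal's identity: C(19,3) = 969.
Final answer: 969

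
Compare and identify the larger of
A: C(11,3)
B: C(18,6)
A=C(11,3)=165, B=C(18,6)=18,564.

Answer: B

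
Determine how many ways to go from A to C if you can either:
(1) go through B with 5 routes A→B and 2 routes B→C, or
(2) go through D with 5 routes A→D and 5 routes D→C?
35

Solution: Route via B: 5×2=10. Route via D: 5×5=25. Total: 35.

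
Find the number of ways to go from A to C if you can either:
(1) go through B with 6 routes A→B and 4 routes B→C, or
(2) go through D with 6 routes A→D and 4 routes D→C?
48
Route via B: 6×4=24. Route via D: 6×4=24. Total: 48.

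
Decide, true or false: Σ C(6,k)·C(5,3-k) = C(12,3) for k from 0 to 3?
False

Explanation: Vandermonde's identity gives C(11,3) = 165; RHS C(12,3) = 220.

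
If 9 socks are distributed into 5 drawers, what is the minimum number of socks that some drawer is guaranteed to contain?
2

Reasoning: Pigeonhole: ⌈9/5⌉ = 2.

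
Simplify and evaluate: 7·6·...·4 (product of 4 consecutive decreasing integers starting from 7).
840

Working:
This is P(7,4) = 7!/(3)! = 840.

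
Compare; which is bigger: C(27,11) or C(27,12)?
C(27,12)

Reasoning: C(27,11)=13,037,895, C(27,12)=17,383,860.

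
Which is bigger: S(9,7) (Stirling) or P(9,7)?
P(9,7)

Solution: S(9,7) = 7·S(8,7) + S(8,6) = 7·28 + 266 = 462; P(9,7) = 181,440.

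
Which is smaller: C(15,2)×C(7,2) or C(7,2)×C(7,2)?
C(7,2)×C(7,2)

Working:
C(15,2)×C(7,2)=2,205, C(7,2)×C(7,2)=441.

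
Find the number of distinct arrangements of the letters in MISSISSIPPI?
Word has 11 letters (M=1, I=4, S=4, P=2). Arrangements: 11!/Π(k!) = 34,650.

Answer: 34,650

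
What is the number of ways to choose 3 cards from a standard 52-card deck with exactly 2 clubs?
13 clubs and 39 non-clubs: C(13,2) × C(39,1) = 78 × 39 = 3,042.
Final answer: 3,042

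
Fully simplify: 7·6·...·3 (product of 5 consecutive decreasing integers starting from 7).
2,520

Reasoning: This is P(7,5) = 7!/(2)! = 2,520.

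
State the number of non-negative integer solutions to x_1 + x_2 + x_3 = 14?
120

Reasoning: C(14+3-1, 3-1) = 120.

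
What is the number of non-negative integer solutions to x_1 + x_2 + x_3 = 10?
C(10+3-1, 3-1) = 66.
Final answer: 66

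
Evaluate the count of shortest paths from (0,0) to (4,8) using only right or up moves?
Choose 4 rights from 12 moves: C(12,4) = 495.

Answer: 495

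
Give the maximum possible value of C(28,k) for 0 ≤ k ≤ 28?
40,116,600

Explanation: Maximum at k = 14: C(28,14) = 40,116,600.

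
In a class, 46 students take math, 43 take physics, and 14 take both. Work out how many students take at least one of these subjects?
75

Explanation: |A∪B| = |A|+|B|-|A∩B| = 46+43-14 = 75.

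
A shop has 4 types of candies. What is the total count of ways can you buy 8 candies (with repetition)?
165
Stars and bars: C(8+4-1, 8) = C(11, 8) = 165.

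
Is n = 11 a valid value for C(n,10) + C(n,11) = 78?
No

Reasoning: C(11,10) + C(11,11) = 11 + 1 = 12, which does not equal 78.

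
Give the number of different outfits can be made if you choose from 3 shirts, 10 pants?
By the multiplication principle: 3 × 10 = 30.

Answer: 30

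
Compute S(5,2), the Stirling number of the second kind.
15

Solution: Using the Stirling recurrence: S(n,k) = k·S(n-1,k) + S(n-1,k-1)
S(5,2) = 2·S(4,2) + S(4,1)
         = 2·7 + 1
         = 14 + 1
         = 15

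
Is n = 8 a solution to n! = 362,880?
No
8! = 8·7! = 8·5,040 = 40,320, which does not equal 362,880.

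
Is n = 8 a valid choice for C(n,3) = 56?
C(8,3) = 8·7·6/3! = 336/6 = 56, which equals 56.
Final answer: Yes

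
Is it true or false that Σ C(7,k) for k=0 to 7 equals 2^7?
Binomial theorem: Σ C(7,k) = (1+1)^7 = 2^7 = 128; RHS 2^7 = 128.

Answer: True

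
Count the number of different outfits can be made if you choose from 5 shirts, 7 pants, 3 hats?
105

Explanation: By the multiplication principle: 5 × 7 × 3 = 105.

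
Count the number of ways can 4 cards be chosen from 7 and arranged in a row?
840

Solution: P(7,4) = 7!/(7-4)! = 840.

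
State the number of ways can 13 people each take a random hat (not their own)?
2,290,792,932
Using D(n) = (n-1)[D(n-1) + D(n-2)]:
D(13) = (13-1) × [D(12) + D(11)]
      = 12 × [176214841 + 14684570]
      = 12 × 190899411
      = 2,290,792,932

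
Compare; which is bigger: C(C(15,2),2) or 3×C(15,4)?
C(C(15,2),2)

Explanation: C(C(15,2),2)=5,460, 3×C(15,4)=4,095.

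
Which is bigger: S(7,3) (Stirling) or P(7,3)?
S(7,3)

S(7,3) = 3·S(6,3) + S(6,2) = 3·90 + 31 = 301; P(7,3) = 210.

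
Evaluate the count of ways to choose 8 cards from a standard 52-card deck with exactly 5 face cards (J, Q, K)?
12 face cards and 40 non-face cards: C(12,5) × C(40,3) = 792 × 9,880 = 7,824,960.
Final answer: 7,824,960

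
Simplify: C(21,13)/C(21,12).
9/13

Reasoning: C(n,k+1)/C(n,k) = (n−k)/(k+1). Here (21−12)/(12+1) = 9/13 = 9/13.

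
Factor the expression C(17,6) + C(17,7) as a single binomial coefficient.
By Pascal's identity: C(17,6) + C(17,7) = C(18,7) = 31,824.
Final answer: C(18,7)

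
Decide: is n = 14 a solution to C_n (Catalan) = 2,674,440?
Yes

Reasoning: C_14 = C(28,14)/(14+1) = 40,116,600/15 = 2,674,440, which equals 2,674,440.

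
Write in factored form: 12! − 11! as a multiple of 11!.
11 × 11! = 439,084,800

Explanation: 12! − 11! = 12·11! − 11! = (12 − 1)·11! = 11 × 11! = 439,084,800.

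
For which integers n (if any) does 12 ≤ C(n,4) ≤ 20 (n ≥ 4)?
C(5,4)=5; C(6,4)=15; C(7,4)=35. So valid n = 6.

Answer: 6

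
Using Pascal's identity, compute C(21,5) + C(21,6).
74,613

C(21,5) + C(21,6) = C(22,6) = 74,613.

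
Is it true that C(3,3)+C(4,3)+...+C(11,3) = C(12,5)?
False

Solution: Hockey stick identity gives Σ = C(12,4) = 495; RHS C(12,5) = 792.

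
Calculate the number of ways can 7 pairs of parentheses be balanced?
429

Solution: Using the Catalan number formula: C_n = C(2n, n) / (n+1)
C_7 = C(14, 7) / (7+1)
     = 3432 / 8
     = 429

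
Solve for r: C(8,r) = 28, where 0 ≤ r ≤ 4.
2

C(8,r) is increasing for 0 ≤ r ≤ 4. Stepping up (C(8,r+1) = C(8,r)·(8−r)/(r+1)): C(8,1) = 8, C(8,2) = 28 ✓. So r = 2.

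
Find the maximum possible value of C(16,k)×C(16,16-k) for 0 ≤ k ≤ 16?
C(16,k)·C(16,16-k) = C(16,k)², maximised at the centre k = 8: C(16,8)² = 165,636,900.
Final answer: 165,636,900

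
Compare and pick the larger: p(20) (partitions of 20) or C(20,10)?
C(20,10)

Explanation: Pentagonal recurrence p(n) = p(n−1) + p(n−2) − p(n−5) − p(n−7) + …: p(20) = p(19) + p(18) − p(15) − p(13) + p(8) + p(5) = 490 + 385 − 176 − 101 + 22 + 7 = 627; C(20,10) = 184,756.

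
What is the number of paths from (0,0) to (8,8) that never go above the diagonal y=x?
1,430
Counted by the Catalan number C_8: C_8 = C(16,8)/(8+1) = 12,870/9 = 1,430.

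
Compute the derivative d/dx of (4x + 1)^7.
28(4x + 1)^6

Reasoning: Chain rule: 7(4x+1)^{6} × 4 = 28(4x+1)^{6}.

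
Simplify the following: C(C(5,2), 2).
45

Explanation: C(5,2) = 10, then C(10, 2) = 45.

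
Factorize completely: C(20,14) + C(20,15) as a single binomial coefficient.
C(21,15)

By Pascal's identity: C(20,14) + C(20,15) = C(21,15) = 54,264.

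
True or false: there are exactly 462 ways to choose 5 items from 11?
C(11,5) = 462.
Final answer: True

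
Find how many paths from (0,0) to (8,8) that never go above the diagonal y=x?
1,430

Explanation: Counted by the Catalan number C_8: C_8 = C(16,8)/(8+1) = 12,870/9 = 1,430.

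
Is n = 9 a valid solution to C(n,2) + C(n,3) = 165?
No

Solution: C(9,2) + C(9,3) = 36 + 84 = 120, which does not equal 165.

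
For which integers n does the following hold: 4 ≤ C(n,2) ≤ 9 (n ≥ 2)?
4

Working:
C(3,2)=3; C(4,2)=6; C(5,2)=10. So valid n = 4.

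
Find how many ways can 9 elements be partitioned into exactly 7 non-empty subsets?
462

Working:
This equals S(9,7), the Stirling number of the 2nd kind.
Using the Stirling recurrence: S(n,k) = k·S(n-1,k) + S(n-1,k-1)
S(9,7) = 7·S(8,7) + S(8,6)
         = 7·28 + 266
         = 196 + 266
         = 462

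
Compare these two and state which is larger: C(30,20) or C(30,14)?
C(30,20)=30,045,015, C(30,14)=145,422,675.
Final answer: C(30,14)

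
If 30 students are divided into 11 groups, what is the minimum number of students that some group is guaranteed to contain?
3

Reasoning: Pigeonhole: ⌈30/11⌉ = 3.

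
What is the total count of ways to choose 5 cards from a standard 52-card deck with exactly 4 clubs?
27,885
13 clubs and 39 non-clubs: C(13,4) × C(39,1) = 715 × 39 = 27,885.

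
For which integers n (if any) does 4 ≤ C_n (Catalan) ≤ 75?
3, 4, 5

Solution: C_2=2; C_3=5; C_4=14; C_5=42; C_6=132. So valid n = 3, 4, 5.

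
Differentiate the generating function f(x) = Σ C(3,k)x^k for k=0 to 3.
Σ k·C(3,k)x^(k-1) for k=1 to 3

Explanation: Term-by-term differentiation gives Σ k·C(3,k)x^{k-1} for k=1 to 3.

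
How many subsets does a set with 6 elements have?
64

Solution: Each element can be included or excluded: 2^6 = 64.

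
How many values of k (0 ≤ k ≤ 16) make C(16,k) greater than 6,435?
Row 16 is unimodal and symmetric about k=16/2. C(16,5)=4,368 ≤ 6,435; C(16,6)=8,008 > 6,435; by symmetry C(16,k) > 6,435 for k = 6..10. That's 10 - 6 + 1 = 5 values.
Final answer: 5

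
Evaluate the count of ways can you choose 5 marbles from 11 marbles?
462

Reasoning: C(11,5) = 11! / (5! × (11-5)!)
         = 11! / (5! × 6!)
         = 462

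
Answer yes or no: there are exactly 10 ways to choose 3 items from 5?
Yes

Reasoning: C(5,3) = 10.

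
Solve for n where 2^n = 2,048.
11

Reasoning: 2,048 = 1,024 × 2 = 2^10 × 2^1 = 2^11, so n = 11.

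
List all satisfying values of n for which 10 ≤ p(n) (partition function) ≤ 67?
Tabulating p(n) via p(n) = p(n−1) + p(n−2) − p(n−5) − p(n−7) + …: p(5)=7; p(6)=11; p(7)=15; p(8)=22; p(9)=30; p(10)=42; p(11)=56; p(12)=77. So valid n = 6, 7, 8, 9, 10, 11.

Answer: 6, 7, 8, 9, 10, 11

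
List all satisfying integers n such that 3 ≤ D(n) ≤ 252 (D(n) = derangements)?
4, 5
Using D(n) = (n−1)[D(n−1) + D(n−2)] with D(1)=0, D(2)=1: D(3)=2; D(4)=9; D(5)=44; D(6)=265. So valid n = 4, 5.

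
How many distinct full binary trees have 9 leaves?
Using the Catalan number formula: C_n = C(2n, n) / (n+1)
C_8 = C(16, 8) / (8+1)
     = 12870 / 9
     = 1,430

Answer: 1,430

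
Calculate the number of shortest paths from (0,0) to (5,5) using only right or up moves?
252

Reasoning: Choose 5 rights from 10 moves: C(10,5) = 252.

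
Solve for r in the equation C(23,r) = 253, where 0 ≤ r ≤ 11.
C(23,r) is increasing for 0 ≤ r ≤ 11. Stepping up (C(23,r+1) = C(23,r)·(23−r)/(r+1)): C(23,1) = 23, C(23,2) = 253 ✓. So r = 2.
Final answer: 2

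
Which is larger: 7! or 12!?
12!

7!=5,040, 12!=479,001,600. 12! > 7!.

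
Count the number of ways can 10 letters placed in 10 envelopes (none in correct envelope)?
Using D(n) = (n-1)[D(n-1) + D(n-2)]:
D(10) = (10-1) × [D(9) + D(8)]
      = 9 × [133496 + 14833]
      = 9 × 148329
      = 1,334,961
Final answer: 1,334,961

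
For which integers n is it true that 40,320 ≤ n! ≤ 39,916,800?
n! is strictly increasing; 8! = 40,320 and 11! = 39,916,800, so valid n = 8, 9, 10, 11.

Answer: 8, 9, 10, 11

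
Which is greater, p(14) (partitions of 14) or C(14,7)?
Pentagonal recurrence p(n) = p(n−1) + p(n−2) − p(n−5) − p(n−7) + …: p(14) = p(13) + p(12) − p(9) − p(7) + p(2) = 101 + 77 − 30 − 15 + 2 = 135; C(14,7) = 3,432.
Final answer: C(14,7)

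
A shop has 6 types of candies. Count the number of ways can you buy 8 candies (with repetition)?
1,287

Reasoning: Stars and bars: C(8+6-1, 8) = C(13, 8) = 1,287.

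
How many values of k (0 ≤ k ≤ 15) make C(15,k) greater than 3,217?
4

Explanation: Row 15 is unimodal and symmetric about k=15/2. C(15,5)=3,003 ≤ 3,217; C(15,6)=5,005 > 3,217; by symmetry C(15,k) > 3,217 for k = 6..9. That's 9 - 6 + 1 = 4 values.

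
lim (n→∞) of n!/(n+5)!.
n!/(n+5)! = 1/[(n+1)(n+2)···(n+5)] → 0 as n → ∞.

Answer: 0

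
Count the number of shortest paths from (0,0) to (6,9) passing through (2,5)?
1,470

Explanation: To (2,5): C(7,2)=21. From there: C(8,4)=70. Total: 1,470.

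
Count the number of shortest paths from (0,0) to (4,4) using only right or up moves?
70

Choose 4 rights from 8 moves: C(8,4) = 70.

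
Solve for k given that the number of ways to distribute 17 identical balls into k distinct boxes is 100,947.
7

Stars and bars: the count is C(17+k−1, k−1), increasing in k. k=5: C(21,4) = 5,985, k=6: C(22,5) = 26,334, k=7: C(23,6) = 100,947 ✓. So k = 7.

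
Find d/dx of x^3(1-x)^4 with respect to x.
3x^2(1-x)^4 - 4x^3(1-x)^3
Product rule: 3x^{2}(1-x)^{4} + x^3·(-4)(1-x)^{3}.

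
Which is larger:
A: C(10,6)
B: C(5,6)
A=C(10,6)=210, B=C(5,6)=0.

Answer: A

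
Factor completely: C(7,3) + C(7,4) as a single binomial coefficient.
C(8,4)

By Pascal's identity: C(7,3) + C(7,4) = C(8,4) = 70.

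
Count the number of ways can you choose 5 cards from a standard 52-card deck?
C(52,5) = 2,598,960.
Final answer: 2,598,960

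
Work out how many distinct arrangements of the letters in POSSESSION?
75,600

Solution: Word has 10 letters (P=1, O=2, S=4, E=1, I=1, N=1). Arrangements: 10!/Π(k!) = 75,600.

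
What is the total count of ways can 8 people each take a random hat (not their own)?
14,833

Using D(n) = (n-1)[D(n-1) + D(n-2)]:
D(8) = (8-1) × [D(7) + D(6)]
      = 7 × [1854 + 265]
      = 7 × 2119
      = 14,833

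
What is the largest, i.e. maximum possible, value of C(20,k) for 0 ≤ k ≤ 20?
184,756

Maximum at k = 10: C(20,10) = 184,756.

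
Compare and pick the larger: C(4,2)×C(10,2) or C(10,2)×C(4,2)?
Equal

Working:
C(4,2)×C(10,2)=270, C(10,2)×C(4,2)=270.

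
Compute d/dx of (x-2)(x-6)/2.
(2x - 8)/2
d/dx[(x-2)(x-6)] = (x-6) + (x-2) = 2x - 8. Dividing by 2 gives (2x - 8)/2.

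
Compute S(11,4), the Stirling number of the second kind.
145,750

Using the Stirling recurrence: S(n,k) = k·S(n-1,k) + S(n-1,k-1)
S(11,4) = 4·S(10,4) + S(10,3)
         = 4·34105 + 9330
         = 136420 + 9330
         = 145,750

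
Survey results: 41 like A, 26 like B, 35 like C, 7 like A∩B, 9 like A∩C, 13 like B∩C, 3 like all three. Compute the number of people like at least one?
|A∪B∪C| = 41+26+35-7-9-13+3 = 76.
Final answer: 76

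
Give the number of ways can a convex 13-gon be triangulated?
58,786

Explanation: Using the Catalan number formula: C_n = C(2n, n) / (n+1)
C_11 = C(22, 11) / (11+1)
     = 705432 / 12
     = 58,786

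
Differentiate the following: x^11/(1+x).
Quotient rule: [11x^{10}(1+x) - x^11]/(1+x)².
Final answer: (11x^10(1+x) - x^11)/(1+x)²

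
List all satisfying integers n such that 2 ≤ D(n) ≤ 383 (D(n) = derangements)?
3, 4, 5, 6

Explanation: Using D(n) = (n−1)[D(n−1) + D(n−2)] with D(1)=0, D(2)=1: D(2)=1; D(3)=2; D(4)=9; D(5)=44; D(6)=265; D(7)=1,854. So valid n = 3, 4, 5, 6.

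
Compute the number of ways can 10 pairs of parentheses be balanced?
16,796

Reasoning: Using the Catalan number formula: C_n = C(2n, n) / (n+1)
C_10 = C(20, 10) / (10+1)
     = 184756 / 11
     = 16,796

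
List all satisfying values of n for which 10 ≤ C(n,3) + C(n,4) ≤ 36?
5, 6

Solution: C(4,3)+C(4,4)=5; C(5,3)+C(5,4)=15; C(6,3)+C(6,4)=35; C(7,3)+C(7,4)=70. So valid n = 5, 6.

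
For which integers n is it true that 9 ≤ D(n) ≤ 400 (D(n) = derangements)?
4, 5, 6

Working:
Using D(n) = (n−1)[D(n−1) + D(n−2)] with D(1)=0, D(2)=1: D(3)=2; D(4)=9; D(5)=44; D(6)=265; D(7)=1,854. So valid n = 4, 5, 6.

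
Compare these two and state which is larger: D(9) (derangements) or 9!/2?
D(9) = (9-1)·[D(8) + D(7)] = 8·[14,833 + 1,854] = 133,496; 9!/2 = 362,880/2 = 181,440.
Final answer: 9!/2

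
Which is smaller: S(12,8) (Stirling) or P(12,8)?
S(12,8)

S(12,8) = 8·S(11,8) + S(11,7) = 8·11,880 + 63,987 = 159,027; P(12,8) = 19,958,400.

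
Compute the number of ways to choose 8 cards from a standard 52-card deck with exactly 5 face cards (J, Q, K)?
7,824,960

Explanation: 12 face cards and 40 non-face cards: C(12,5) × C(40,3) = 792 × 9,880 = 7,824,960.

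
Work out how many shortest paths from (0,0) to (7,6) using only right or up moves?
Choose 7 rights from 13 moves: C(13,7) = 1,716.
Final answer: 1,716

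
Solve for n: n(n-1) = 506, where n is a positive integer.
23

Working:
n² − n − 506 = 0, so n = (1 ± √(1 + 4·506))/2 = (1 ± √2,025)/2 = (1 ± 45)/2, i.e. n = 23 or n = -22. Taking the positive root, n = 23 (check: 23×22 = 506).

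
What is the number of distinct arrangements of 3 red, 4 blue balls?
35

Solution: Multinomial: 7!/(3! × 4!) = 35.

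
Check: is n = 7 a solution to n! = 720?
No

Solution: 7! = 7·6! = 7·720 = 5,040, which does not equal 720.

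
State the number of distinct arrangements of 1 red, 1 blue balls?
2
Multinomial: 2!/(1! × 1!) = 2.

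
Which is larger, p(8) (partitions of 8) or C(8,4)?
Pentagonal recurrence p(n) = p(n−1) + p(n−2) − p(n−5) − p(n−7) + …: p(8) = p(7) + p(6) − p(3) − p(1) = 15 + 11 − 3 − 1 = 22; C(8,4) = 70.

Answer: C(8,4)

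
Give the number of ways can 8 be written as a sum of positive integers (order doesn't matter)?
22
Pentagonal recurrence p(n) = p(n−1) + p(n−2) − p(n−5) − p(n−7) + …: p(8) = p(7) + p(6) − p(3) − p(1) = 15 + 11 − 3 − 1 = 22.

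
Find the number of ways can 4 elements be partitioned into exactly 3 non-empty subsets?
6

Working:
This equals S(4,3), the Stirling number of the 2nd kind.
Using the Stirling recurrence: S(n,k) = k·S(n-1,k) + S(n-1,k-1)
S(4,3) = 3·S(3,3) + S(3,2)
         = 3·1 + 3
         = 3 + 3
         = 6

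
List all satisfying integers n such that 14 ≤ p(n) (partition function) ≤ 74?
7, 8, 9, 10, 11
Tabulating p(n) via p(n) = p(n−1) + p(n−2) − p(n−5) − p(n−7) + …: p(6)=11; p(7)=15; p(8)=22; p(9)=30; p(10)=42; p(11)=56; p(12)=77. So valid n = 7, 8, 9, 10, 11.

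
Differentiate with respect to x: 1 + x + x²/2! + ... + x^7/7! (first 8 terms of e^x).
Differentiating term by term gives the first 7 terms of e^x.
Final answer: 1 + x + x²/2! + ... + x^6/6!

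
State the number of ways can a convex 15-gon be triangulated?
742,900

Solution: Using the Catalan number formula: C_n = C(2n, n) / (n+1)
C_13 = C(26, 13) / (13+1)
     = 10400600 / 14
     = 742,900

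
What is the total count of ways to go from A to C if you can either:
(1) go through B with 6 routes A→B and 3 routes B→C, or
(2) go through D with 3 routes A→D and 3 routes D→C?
Route via B: 6×3=18. Route via D: 3×3=9. Total: 27.
Final answer: 27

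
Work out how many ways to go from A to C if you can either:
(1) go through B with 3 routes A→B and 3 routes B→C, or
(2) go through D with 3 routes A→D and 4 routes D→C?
21

Solution: Route via B: 3×3=9. Route via D: 3×4=12. Total: 21.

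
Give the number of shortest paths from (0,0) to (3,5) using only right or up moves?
Choose 3 rights from 8 moves: C(8,3) = 56.

Answer: 56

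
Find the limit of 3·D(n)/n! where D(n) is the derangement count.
D(n)/n! → 1/e, so 3·D(n)/n! → 3/e.

Answer: 3/e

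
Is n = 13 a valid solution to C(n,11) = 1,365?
No

Solution: C(13,11) = 13·12·11·10·9·8·7·6·5·4·3/11! = 3,113,510,400/39,916,800 = 78, which does not equal 1,365.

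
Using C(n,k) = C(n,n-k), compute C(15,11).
1,365

C(15,11) = C(15,4) = 1,365.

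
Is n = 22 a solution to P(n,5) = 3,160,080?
P(22,5) = 22·21·20·19·18 = 3,160,080, which equals 3,160,080.

Answer: Yes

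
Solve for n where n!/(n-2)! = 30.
6

Explanation: n!/(n-2)! = n×(n-1), a product of 2 consecutive integers ≈ (n−0.5)^2. 30^(1/2) + 0.5 ≈ 6.0; check n = 6: 6×5 = 30 ✓. So n = 6.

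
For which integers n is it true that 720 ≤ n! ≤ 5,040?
n! is strictly increasing; 6! = 720 and 7! = 5,040, so valid n = 6, 7.

Answer: 6, 7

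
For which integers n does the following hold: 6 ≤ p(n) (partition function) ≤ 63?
5, 6, 7, 8, 9, 10, 11

Explanation: Tabulating p(n) via p(n) = p(n−1) + p(n−2) − p(n−5) − p(n−7) + …: p(4)=5; p(5)=7; p(6)=11; p(7)=15; p(8)=22; p(9)=30; p(10)=42; p(11)=56; p(12)=77. So valid n = 5, 6, 7, 8, 9, 10, 11.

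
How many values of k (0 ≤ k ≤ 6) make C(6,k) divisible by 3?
4

Checking C(6,k) mod 3 for k = 0..6: divisible at k = 1, 2, 4, 5. That's 4 values.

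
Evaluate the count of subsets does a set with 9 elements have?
512

Working:
Each element can be included or excluded: 2^9 = 512.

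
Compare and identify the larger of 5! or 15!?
15!

Explanation: 5!=120, 15!=1,307,674,368,000. 15! > 5!.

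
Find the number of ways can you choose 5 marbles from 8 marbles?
56

Reasoning: C(8,5) = 8! / (5! × (8-5)!)
         = 8! / (5! × 3!)
         = 56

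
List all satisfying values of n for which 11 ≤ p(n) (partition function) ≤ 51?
6, 7, 8, 9, 10

Tabulating p(n) via p(n) = p(n−1) + p(n−2) − p(n−5) − p(n−7) + …: p(5)=7; p(6)=11; p(7)=15; p(8)=22; p(9)=30; p(10)=42; p(11)=56. So valid n = 6, 7, 8, 9, 10.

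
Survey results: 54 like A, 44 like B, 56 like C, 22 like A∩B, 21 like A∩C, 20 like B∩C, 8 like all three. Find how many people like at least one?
99
|A∪B∪C| = 54+44+56-22-21-20+8 = 99.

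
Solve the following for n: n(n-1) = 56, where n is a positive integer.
n² − n − 56 = 0, so n = (1 ± √(1 + 4·56))/2 = (1 ± √225)/2 = (1 ± 15)/2, i.e. n = 8 or n = -7. Taking the positive root, n = 8 (check: 8×7 = 56).
Final answer: 8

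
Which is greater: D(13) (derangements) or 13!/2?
13!/2

Explanation: D(13) = (13-1)·[D(12) + D(11)] = 12·[176,214,841 + 14,684,570] = 2,290,792,932; 13!/2 = 6,227,020,800/2 = 3,113,510,400.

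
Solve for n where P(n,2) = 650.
26
P(n,2) = n(n−1) is increasing in n; n(n−1) ≈ (n−0.5)^2 = 650 gives n ≈ 26.0. Check: P(24,2) = 552, P(25,2) = 600, P(26,2) = 650 ✓. So n = 26.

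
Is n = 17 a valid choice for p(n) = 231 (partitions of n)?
Pentagonal recurrence p(n) = p(n−1) + p(n−2) − p(n−5) − p(n−7) + …: p(17) = p(16) + p(15) − p(12) − p(10) + p(5) + p(2) = 231 + 176 − 77 − 42 + 7 + 2 = 297, which does not equal 231.
Final answer: No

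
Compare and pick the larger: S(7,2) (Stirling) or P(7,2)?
S(7,2)

Solution: S(7,2) = 2·S(6,2) + S(6,1) = 2·31 + 1 = 63; P(7,2) = 42.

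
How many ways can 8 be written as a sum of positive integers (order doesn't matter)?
22

Reasoning: Pentagonal recurrence p(n) = p(n−1) + p(n−2) − p(n−5) − p(n−7) + …: p(8) = p(7) + p(6) − p(3) − p(1) = 15 + 11 − 3 − 1 = 22.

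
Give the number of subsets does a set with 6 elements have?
64

Reasoning: Each element can be included or excluded: 2^6 = 64.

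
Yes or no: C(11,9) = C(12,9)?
No

Explanation: LHS = C(11,9) = 55; RHS = C(12,9) = 220. 55 ≠ 220, so the statement does not hold.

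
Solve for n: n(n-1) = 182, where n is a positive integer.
14

Working:
n² − n − 182 = 0, so n = (1 ± √(1 + 4·182))/2 = (1 ± √729)/2 = (1 ± 27)/2, i.e. n = 14 or n = -13. Taking the positive root, n = 14 (check: 14×13 = 182).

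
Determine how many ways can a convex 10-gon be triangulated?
1,430

Explanation: Using the Catalan number formula: C_n = C(2n, n) / (n+1)
C_8 = C(16, 8) / (8+1)
     = 12870 / 9
     = 1,430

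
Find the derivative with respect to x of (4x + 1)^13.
Chain rule: 13(4x+1)^{12} × 4 = 52(4x+1)^{12}.

Answer: 52(4x + 1)^12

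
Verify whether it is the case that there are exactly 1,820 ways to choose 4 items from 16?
C(16,4) = 1,820.
Final answer: True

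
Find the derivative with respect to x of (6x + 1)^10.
Chain rule: 10(6x+1)^{9} × 6 = 60(6x+1)^{9}.

Answer: 60(6x + 1)^9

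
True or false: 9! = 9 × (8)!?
True
By definition n! = n × (n-1)!, so 9! = 9 × 8!.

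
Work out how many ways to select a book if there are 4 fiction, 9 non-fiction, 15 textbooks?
28

Explanation: By the addition principle: 4 + 9 + 15 = 28.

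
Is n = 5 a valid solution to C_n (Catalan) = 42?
Yes

Solution: C_5 = C(10,5)/(5+1) = 252/6 = 42, which equals 42.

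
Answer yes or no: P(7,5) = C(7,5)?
No

Solution: P(7,5) = 2,520 but C(7,5) = 21; they differ by a factor of 5! = 120, so the statement does not hold.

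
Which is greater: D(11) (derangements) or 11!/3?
D(11)

Solution: D(11) = (11-1)·[D(10) + D(9)] = 10·[1,334,961 + 133,496] = 14,684,570; 11!/3 = 39,916,800/3 = 13,305,600.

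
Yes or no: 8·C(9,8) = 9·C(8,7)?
Absorption identity k·C(n,k) = n·C(n-1,k-1). LHS = 8·9 = 72; RHS = 9·8 = 72.
Final answer: Yes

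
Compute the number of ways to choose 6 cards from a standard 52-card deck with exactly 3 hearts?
13 hearts and 39 non-hearts: C(13,3) × C(39,3) = 286 × 9139 = 2,613,754.
Final answer: 2,613,754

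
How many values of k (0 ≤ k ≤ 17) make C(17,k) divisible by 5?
6

Working:
Checking C(17,k) mod 5 for k = 0..17: divisible at k = 3, 4, 8, 9, 13, 14. That's 6 values.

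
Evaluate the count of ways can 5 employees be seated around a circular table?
24

Circular arrangements: (5-1)! = 24.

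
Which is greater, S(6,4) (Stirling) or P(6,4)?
P(6,4)

Reasoning: S(6,4) = 4·S(5,4) + S(5,3) = 4·10 + 25 = 65; P(6,4) = 360.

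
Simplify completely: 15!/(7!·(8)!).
This is C(15,7) = 6,435.

Answer: 6,435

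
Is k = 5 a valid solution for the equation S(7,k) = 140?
Yes

S(7,5) = 5·S(6,5) + S(6,4) = 5·15 + 65 = 140, which equals 140.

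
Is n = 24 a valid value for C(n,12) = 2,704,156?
Yes

C(24,12) = 24·23·22·21·20·19·18·17·16·15·14·13/12! = 1,295,295,050,649,600/479,001,600 = 2,704,156, which equals 2,704,156.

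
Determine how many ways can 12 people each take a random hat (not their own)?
Using D(n) = (n-1)[D(n-1) + D(n-2)]:
D(12) = (12-1) × [D(11) + D(10)]
      = 11 × [14684570 + 1334961]
      = 11 × 16019531
      = 176,214,841

Answer: 176,214,841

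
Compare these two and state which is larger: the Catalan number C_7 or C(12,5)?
C(12,5)

Reasoning: C_7 = C(14,7)/(7+1) = 3,432/8 = 429; C(12,5) = 792.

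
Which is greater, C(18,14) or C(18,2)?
C(18,14)

Explanation: C(18,14)=3,060, C(18,2)=153.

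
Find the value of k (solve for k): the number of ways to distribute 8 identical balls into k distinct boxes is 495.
5
Stars and bars: the count is C(8+k−1, k−1), increasing in k. k=3: C(10,2) = 45, k=4: C(11,3) = 165, k=5: C(12,4) = 495 ✓. So k = 5.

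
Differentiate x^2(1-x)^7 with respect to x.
2x^1(1-x)^7 - 7x^2(1-x)^6

Explanation: Product rule: 2x^{1}(1-x)^{7} + x^2·(-7)(1-x)^{6}.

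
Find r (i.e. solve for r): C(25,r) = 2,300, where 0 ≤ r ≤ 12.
3

Explanation: C(25,r) is increasing for 0 ≤ r ≤ 12. Stepping up (C(25,r+1) = C(25,r)·(25−r)/(r+1)): C(25,1) = 25, C(25,2) = 300, C(25,3) = 2,300 ✓. So r = 3.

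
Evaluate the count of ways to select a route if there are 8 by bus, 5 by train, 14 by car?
27

Explanation: By the addition principle: 8 + 5 + 14 = 27.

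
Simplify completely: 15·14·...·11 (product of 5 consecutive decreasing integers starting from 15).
This is P(15,5) = 15!/(10)! = 360,360.
Final answer: 360,360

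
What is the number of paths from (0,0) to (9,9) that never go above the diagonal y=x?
4,862
Counted by the Catalan number C_9: C_9 = C(18,9)/(9+1) = 48,620/10 = 4,862.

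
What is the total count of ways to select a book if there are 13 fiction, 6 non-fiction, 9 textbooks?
By the addition principle: 13 + 6 + 9 = 28.

Answer: 28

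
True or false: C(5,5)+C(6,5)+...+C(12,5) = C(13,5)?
False
Hockey stick identity gives Σ = C(13,6) = 1,716; RHS C(13,5) = 1,287.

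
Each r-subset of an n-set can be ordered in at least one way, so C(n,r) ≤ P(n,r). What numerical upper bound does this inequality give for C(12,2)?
132

Explanation: P(12,2) = 12·11 = 132, so C(12,2) ≤ 132. (The bound is loose by a factor of 2! = 2: C(12,2) = 132/2 = 66.)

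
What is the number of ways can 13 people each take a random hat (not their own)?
Using D(n) = (n-1)[D(n-1) + D(n-2)]:
D(13) = (13-1) × [D(12) + D(11)]
      = 12 × [176214841 + 14684570]
      = 12 × 190899411
      = 2,290,792,932
Final answer: 2,290,792,932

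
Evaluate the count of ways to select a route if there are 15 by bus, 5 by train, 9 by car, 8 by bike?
37

Explanation: By the addition principle: 15 + 5 + 9 + 8 = 37.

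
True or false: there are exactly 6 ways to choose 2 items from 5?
False

C(5,2) = 10 ≠ 6.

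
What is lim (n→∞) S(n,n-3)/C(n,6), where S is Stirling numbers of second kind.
15

The leading term of S(n,n-3) as a polynomial in n is (5)!!·C(n,6), so the ratio → (5)!! = 15.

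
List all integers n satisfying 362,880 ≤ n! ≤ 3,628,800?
9, 10
n! is strictly increasing; 9! = 362,880 and 10! = 3,628,800, so valid n = 9, 10.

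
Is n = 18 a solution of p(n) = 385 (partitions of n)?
Pentagonal recurrence p(n) = p(n−1) + p(n−2) − p(n−5) − p(n−7) + …: p(18) = p(17) + p(16) − p(13) − p(11) + p(6) + p(3) = 297 + 231 − 101 − 56 + 11 + 3 = 385, which equals 385.

Answer: Yes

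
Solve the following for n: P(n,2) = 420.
21

Reasoning: P(n,2) = n(n−1) is increasing in n; n(n−1) ≈ (n−0.5)^2 = 420 gives n ≈ 21.0. Check: P(19,2) = 342, P(20,2) = 380, P(21,2) = 420 ✓. So n = 21.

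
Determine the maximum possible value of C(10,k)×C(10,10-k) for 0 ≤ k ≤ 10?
63,504

Solution: C(10,k)·C(10,10-k) = C(10,k)², maximised at the centre k = 5: C(10,5)² = 63,504.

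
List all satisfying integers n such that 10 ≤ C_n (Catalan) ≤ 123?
4, 5

Reasoning: C_3=5; C_4=14; C_5=42; C_6=132. So valid n = 4, 5.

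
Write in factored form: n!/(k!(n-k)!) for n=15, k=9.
C(15,9) = 5,005

Explanation: This is the binomial coefficient C(15,9) = 5,005.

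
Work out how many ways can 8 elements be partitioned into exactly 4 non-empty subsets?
1,701

Explanation: This equals S(8,4), the Stirling number of the 2nd kind.
Using the Stirling recurrence: S(n,k) = k·S(n-1,k) + S(n-1,k-1)
S(8,4) = 4·S(7,4) + S(7,3)
         = 4·350 + 301
         = 1400 + 301
         = 1,701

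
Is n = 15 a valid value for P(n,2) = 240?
No

Solution: P(15,2) = 15·14 = 210, which does not equal 240.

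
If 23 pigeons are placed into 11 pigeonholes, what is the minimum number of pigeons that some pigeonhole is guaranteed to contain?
3
Pigeonhole: ⌈23/11⌉ = 3.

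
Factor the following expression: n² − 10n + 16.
(n − 2)(n − 8)

Seek roots whose sum is 10 and product is 16: (2, 8). So n² − 10n + 16 = (n − 2)(n − 8).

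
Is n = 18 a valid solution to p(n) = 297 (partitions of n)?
No

Pentagonal recurrence p(n) = p(n−1) + p(n−2) − p(n−5) − p(n−7) + …: p(18) = p(17) + p(16) − p(13) − p(11) + p(6) + p(3) = 297 + 231 − 101 − 56 + 11 + 3 = 385, which does not equal 297.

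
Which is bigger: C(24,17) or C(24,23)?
C(24,17)

Explanation: C(24,17)=346,104, C(24,23)=24.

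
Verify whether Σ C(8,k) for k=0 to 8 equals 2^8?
True

Working:
Binomial theorem: Σ C(8,k) = (1+1)^8 = 2^8 = 256; RHS 2^8 = 256.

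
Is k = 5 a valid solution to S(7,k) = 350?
No

Reasoning: S(7,5) = 5·S(6,5) + S(6,4) = 5·15 + 65 = 140, which does not equal 350.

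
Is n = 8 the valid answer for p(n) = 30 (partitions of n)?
No

Reasoning: Pentagonal recurrence p(n) = p(n−1) + p(n−2) − p(n−5) − p(n−7) + …: p(8) = p(7) + p(6) − p(3) − p(1) = 15 + 11 − 3 − 1 = 22, which does not equal 30.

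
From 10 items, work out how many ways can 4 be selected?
210
C(10,4) = 10! / (4! × (10-4)!)
         = 10! / (4! × 6!)
         = 210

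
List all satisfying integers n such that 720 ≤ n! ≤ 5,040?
6, 7

Solution: n! is strictly increasing; 6! = 720 and 7! = 5,040, so valid n = 6, 7.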